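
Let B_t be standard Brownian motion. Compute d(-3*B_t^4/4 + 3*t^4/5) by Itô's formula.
d(-3*B_t^4/4 + 3*t^4/5) = (-9*B_t^2/2 + 12*t^3/5) dt + (-3*B_t^3) dB_t

Itô's formula for f(t, x): d f(t, B_t) = (f_t + (1/2) f_xx) dt + f_x dB_t. Compute partials of f(t, x) = 3*t^4/5 - 3*x^4/4:
  f_t(t,x)  = 12*t^3/5
  f_x(t,x)  = -3*x^3
  f_xx(t,x) = -9*x^2
Assemble drift = f_t + (1/2) f_xx = 12*t^3/5 - 9*x^2/2 and diffusion = f_x = -3*x^3. Substituting x = B_t:
  d(-3*B_t^4/4 + 3*t^4/5) = (-9*B_t^2/2 + 12*t^3/5) dt + (-3*B_t^3) dB_t.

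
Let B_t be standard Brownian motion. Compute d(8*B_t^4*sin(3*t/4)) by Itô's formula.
d(8*B_t^4*sin(3*t/4)) = (6*B_t^2*(B_t^2*cos(3*t/4) + 8*sin(3*t/4))) dt + (32*B_t^3*sin(3*t/4)) dB_t

Itô's formula for f(t, x): d f(t, B_t) = (f_t + (1/2) f_xx) dt + f_x dB_t. Compute partials of f(t, x) = 8*x^4*sin(3*t/4):
  f_t(t,x)  = 6*x^4*cos(3*t/4)
  f_x(t,x)  = 32*x^3*sin(3*t/4)
  f_xx(t,x) = 96*x^2*sin(3*t/4)
Assemble drift = f_t + (1/2) f_xx = 6*x^2*(x^2*cos(3*t/4) + 8*sin(3*t/4)) and diffusion = f_x = 32*x^3*sin(3*t/4). Substituting x = B_t:
  d(8*B_t^4*sin(3*t/4)) = (6*B_t^2*(B_t^2*cos(3*t/4) + 8*sin(3*t/4))) dt + (32*B_t^3*sin(3*t/4)) dB_t.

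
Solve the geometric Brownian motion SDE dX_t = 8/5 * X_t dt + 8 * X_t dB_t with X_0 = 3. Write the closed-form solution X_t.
X_t = 3 * exp((-152/5) * t + (8) * B_t)

For GBM dX = mu X dt + sigma X dB with X_0 = x_0, apply Itô to Y = log X: dY = (mu - sigma^2/2) dt + sigma dB, so Y_t = log(x_0) + (mu - sigma^2/2) t + sigma B_t and hence X_t = x_0 * exp((mu - sigma^2/2) t + sigma B_t).
With mu = 8/5, sigma = 8, x_0 = 3, this gives:
  X_t = 3 * exp((-152/5) * t + (8) * B_t).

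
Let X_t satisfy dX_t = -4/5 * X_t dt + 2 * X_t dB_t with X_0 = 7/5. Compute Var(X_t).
Var(X_t) = (49*exp(4*t) - 49)*exp(-8*t/5)/25

For GBM dX = mu X dt + sigma X dB with X_0 = x_0, apply Itô to Y = log X: dY = (mu - sigma^2/2) dt + sigma dB, so Y_t = log(x_0) + (mu - sigma^2/2) t + sigma B_t and hence X_t = x_0 * exp((mu - sigma^2/2) t + sigma B_t).
With mu = -4/5, sigma = 2, x_0 = 7/5, this gives:
  X_t = 7/5 * exp((-14/5) * t + (2) * B_t).
Since sigma*B_t ~ Normal(0, sigma^2 t), E[exp(sigma*B_t)] = exp(sigma^2 t / 2); so E[X_t] = x_0 * exp((mu - sigma^2/2) t) * exp(sigma^2 t / 2) = x_0 * exp(mu t) = 7*exp(-4*t/5)/5.
Var(X_t) = E[X_t^2] - (E[X_t])^2 = x_0^2 * exp(2 mu t) * (exp(sigma^2 t) - 1) = (49*exp(4*t) - 49)*exp(-8*t/5)/25.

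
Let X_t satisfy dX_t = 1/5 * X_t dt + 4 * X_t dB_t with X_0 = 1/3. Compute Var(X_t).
Var(X_t) = (exp(16*t) - 1)*exp(2*t/5)/9

For GBM dX = mu X dt + sigma X dB with X_0 = x_0, apply Itô to Y = log X: dY = (mu - sigma^2/2) dt + sigma dB, so Y_t = log(x_0) + (mu - sigma^2/2) t + sigma B_t and hence X_t = x_0 * exp((mu - sigma^2/2) t + sigma B_t).
With mu = 1/5, sigma = 4, x_0 = 1/3, this gives:
  X_t = 1/3 * exp((-39/5) * t + (4) * B_t).
Since sigma*B_t ~ Normal(0, sigma^2 t), E[exp(sigma*B_t)] = exp(sigma^2 t / 2); so E[X_t] = x_0 * exp((mu - sigma^2/2) t) * exp(sigma^2 t / 2) = x_0 * exp(mu t) = exp(t/5)/3.
Var(X_t) = E[X_t^2] - (E[X_t])^2 = x_0^2 * exp(2 mu t) * (exp(sigma^2 t) - 1) = (exp(16*t) - 1)*exp(2*t/5)/9.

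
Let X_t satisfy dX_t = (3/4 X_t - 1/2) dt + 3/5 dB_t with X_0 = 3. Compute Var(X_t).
Var(X_t) = 6*exp(3*t/2)/25 - 6/25

The variance V(t) = Var(X_t) satisfies V'(t) = 2 a V(t) + c^2 with V(0) = 0 (drift coefficient is linear in X, diffusion is constant). With a = 3/4, c = 3/5, the solution is
  V(t) = (c^2 / (2 a)) * (exp(2 a t) - 1)
       = ((3/5)^2 / (2*(3/4))) * (exp((3/2) t) - 1)
       = 6*exp(3*t/2)/25 - 6/25.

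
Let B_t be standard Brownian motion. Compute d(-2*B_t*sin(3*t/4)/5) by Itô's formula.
d(-2*B_t*sin(3*t/4)/5) = (-3*B_t*cos(3*t/4)/10) dt + (-2*sin(3*t/4)/5) dB_t

Itô's formula for f(t, x): d f(t, B_t) = (f_t + (1/2) f_xx) dt + f_x dB_t. Compute partials of f(t, x) = -2*x*sin(3*t/4)/5:
  f_t(t,x)  = -3*x*cos(3*t/4)/10
  f_x(t,x)  = -2*sin(3*t/4)/5
  f_xx(t,x) = 0
Assemble drift = f_t + (1/2) f_xx = -3*x*cos(3*t/4)/10 and diffusion = f_x = -2*sin(3*t/4)/5. Substituting x = B_t:
  d(-2*B_t*sin(3*t/4)/5) = (-3*B_t*cos(3*t/4)/10) dt + (-2*sin(3*t/4)/5) dB_t.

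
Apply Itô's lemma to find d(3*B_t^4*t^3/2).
d(3*B_t^4*t^3/2) = (9*B_t^2*t^2*(B_t^2 + 2*t)/2) dt + (6*B_t^3*t^3) dB_t

Itô's formula for f(t, x): d f(t, B_t) = (f_t + (1/2) f_xx) dt + f_x dB_t. Compute partials of f(t, x) = 3*t^3*x^4/2:
  f_t(t,x)  = 9*t^2*x^4/2
  f_x(t,x)  = 6*t^3*x^3
  f_xx(t,x) = 18*t^3*x^2
Assemble drift = f_t + (1/2) f_xx = 9*t^2*x^2*(2*t + x^2)/2 and diffusion = f_x = 6*t^3*x^3. Substituting x = B_t:
  d(3*B_t^4*t^3/2) = (9*B_t^2*t^2*(B_t^2 + 2*t)/2) dt + (6*B_t^3*t^3) dB_t.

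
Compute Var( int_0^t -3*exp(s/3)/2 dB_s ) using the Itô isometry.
Var = 27*exp(2*t/3)/8 - 27/8

The Itô integral of a deterministic integrand f(s) has mean 0 because each increment f(s) * (B_{s+ds} - B_s) has mean 0. By the Itô isometry:
  Var( int_0^t f(s) dB_s ) = E[ (int_0^t f(s) dB_s)^2 ] = int_0^t f(s)^2 ds.
Here f(s) = -3*exp(s/3)/2, so f(s)^2 = 9*exp(2*s/3)/4. Integrate:
  int_0^t (9*exp(2*s/3)/4) ds = 27*exp(2*t/3)/8 - 27/8.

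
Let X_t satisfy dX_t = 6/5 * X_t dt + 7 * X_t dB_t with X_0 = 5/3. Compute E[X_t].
E[X_t] = 5*exp(6*t/5)/3

For GBM dX = mu X dt + sigma X dB with X_0 = x_0, apply Itô to Y = log X: dY = (mu - sigma^2/2) dt + sigma dB, so Y_t = log(x_0) + (mu - sigma^2/2) t + sigma B_t and hence X_t = x_0 * exp((mu - sigma^2/2) t + sigma B_t).
With mu = 6/5, sigma = 7, x_0 = 5/3, this gives:
  X_t = 5/3 * exp((-233/10) * t + (7) * B_t).
Since sigma*B_t ~ Normal(0, sigma^2 t), E[exp(sigma*B_t)] = exp(sigma^2 t / 2); so E[X_t] = x_0 * exp((mu - sigma^2/2) t) * exp(sigma^2 t / 2) = x_0 * exp(mu t) = 5*exp(6*t/5)/3.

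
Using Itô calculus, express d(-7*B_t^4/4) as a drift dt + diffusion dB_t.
d(-7*B_t^4/4) = (-21*B_t^2/2) dt + (-7*B_t^3) dB_t

Itô's formula for f(B_t) gives d f(B_t) = f'(B_t) dB_t + (1/2) f''(B_t) dt. Compute derivatives of f(x) = -7*x^4/4:
  f'(x)  = -7*x^3
  f''(x) = -21*x^2
Substitute x = B_t and multiply the f'' term by 1/2:
  drift     = (1/2) * (-21*x^2) evaluated at B_t = -21*B_t^2/2
  diffusion = (-7*x^3) evaluated at B_t = -7*B_t^3
Therefore d(-7*B_t^4/4) = (-21*B_t^2/2) dt + (-7*B_t^3) dB_t.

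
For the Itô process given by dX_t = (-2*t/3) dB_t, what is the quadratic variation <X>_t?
<X>_t = 4*t^3/27

For an Itô process dX_t = a(t) dt + b(t) dB_t, the quadratic variation is <X>_t = int_0^t b(s)^2 ds (the drift term does not contribute). Here b(s) = -2*s/3, so
  b(s)^2 = 4*s^2/9.
Integrating from 0 to t:
  <X>_t = int_0^t (4*s^2/9) ds = 4*t^3/27.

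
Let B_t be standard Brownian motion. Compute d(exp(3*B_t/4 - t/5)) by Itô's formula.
d(exp(3*B_t/4 - t/5)) = (13*exp(3*B_t/4 - t/5)/160) dt + (3*exp(3*B_t/4 - t/5)/4) dB_t

Itô's formula for f(t, x): d f(t, B_t) = (f_t + (1/2) f_xx) dt + f_x dB_t. Compute partials of f(t, x) = exp(-t/5 + 3*x/4):
  f_t(t,x)  = -exp(-t/5 + 3*x/4)/5
  f_x(t,x)  = 3*exp(-t/5 + 3*x/4)/4
  f_xx(t,x) = 9*exp(-t/5 + 3*x/4)/16
Assemble drift = f_t + (1/2) f_xx = 13*exp(-t/5 + 3*x/4)/160 and diffusion = f_x = 3*exp(-t/5 + 3*x/4)/4. Substituting x = B_t:
  d(exp(3*B_t/4 - t/5)) = (13*exp(3*B_t/4 - t/5)/160) dt + (3*exp(3*B_t/4 - t/5)/4) dB_t.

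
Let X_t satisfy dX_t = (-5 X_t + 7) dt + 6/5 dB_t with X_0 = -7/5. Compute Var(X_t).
Var(X_t) = 18/125 - 18*exp(-10*t)/125

The variance V(t) = Var(X_t) satisfies V'(t) = 2 a V(t) + c^2 with V(0) = 0 (drift coefficient is linear in X, diffusion is constant). With a = -5, c = 6/5, the solution is
  V(t) = (c^2 / (2 a)) * (exp(2 a t) - 1)
       = ((6/5)^2 / (2*(-5))) * (exp((-10) t) - 1)
       = 18/125 - 18*exp(-10*t)/125.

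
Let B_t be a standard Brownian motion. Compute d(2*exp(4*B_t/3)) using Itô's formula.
d(2*exp(4*B_t/3)) = (16*exp(4*B_t/3)/9) dt + (8*exp(4*B_t/3)/3) dB_t

Itô's formula for f(B_t) gives d f(B_t) = f'(B_t) dB_t + (1/2) f''(B_t) dt. Compute derivatives of f(x) = 2*exp(4*x/3):
  f'(x)  = 8*exp(4*x/3)/3
  f''(x) = 32*exp(4*x/3)/9
Substitute x = B_t and multiply the f'' term by 1/2:
  drift     = (1/2) * (32*exp(4*x/3)/9) evaluated at B_t = 16*exp(4*B_t/3)/9
  diffusion = (8*exp(4*x/3)/3) evaluated at B_t = 8*exp(4*B_t/3)/3
Therefore d(2*exp(4*B_t/3)) = (16*exp(4*B_t/3)/9) dt + (8*exp(4*B_t/3)/3) dB_t.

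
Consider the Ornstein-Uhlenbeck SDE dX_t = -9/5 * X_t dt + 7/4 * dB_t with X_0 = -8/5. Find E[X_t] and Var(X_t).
E[X_t] = -8*exp(-9*t/5)/5; Var(X_t) = 245/288 - 245*exp(-18*t/5)/288

The OU SDE dX = -theta X dt + sigma dB admits the integrating factor exp(theta t): d(exp(theta t) X_t) = sigma exp(theta t) dB_t. Integrating from 0 to t:
  X_t = x_0 * exp(-theta t) + sigma * int_0^t exp(-theta (t-s)) dB_s.
The Itô integral has mean 0 and (by the Itô isometry) variance sigma^2 * int_0^t exp(-2 theta (t - s)) ds = sigma^2 * (1 - exp(-2 theta t)) / (2 theta).
With theta = 9/5, sigma = 7/4, x_0 = -8/5:
  E[X_t] = -8/5 * exp(-9/5 t) = -8*exp(-9*t/5)/5
  Var(X_t) = (7/4)^2 * (1 - exp(-2*9/5 t)) / (2 * 9/5) = 245/288 - 245*exp(-18*t/5)/288.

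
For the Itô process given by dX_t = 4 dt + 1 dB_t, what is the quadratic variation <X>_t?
<X>_t = t

For an Itô process dX_t = a(t) dt + b(t) dB_t, the quadratic variation is <X>_t = int_0^t b(s)^2 ds (the drift term does not contribute). Here b(s) = 1, so
  b(s)^2 = 1.
Integrating from 0 to t:
  <X>_t = int_0^t (1) ds = t.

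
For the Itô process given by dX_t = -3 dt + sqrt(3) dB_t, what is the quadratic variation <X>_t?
<X>_t = 3*t

For an Itô process dX_t = a(t) dt + b(t) dB_t, the quadratic variation is <X>_t = int_0^t b(s)^2 ds (the drift term does not contribute). Here b(s) = sqrt(3), so
  b(s)^2 = 3.
Integrating from 0 to t:
  <X>_t = int_0^t (3) ds = 3*t.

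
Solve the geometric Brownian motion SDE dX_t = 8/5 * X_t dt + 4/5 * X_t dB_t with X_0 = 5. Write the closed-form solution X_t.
X_t = 5 * exp((32/25) * t + (4/5) * B_t)

For GBM dX = mu X dt + sigma X dB with X_0 = x_0, apply Itô to Y = log X: dY = (mu - sigma^2/2) dt + sigma dB, so Y_t = log(x_0) + (mu - sigma^2/2) t + sigma B_t and hence X_t = x_0 * exp((mu - sigma^2/2) t + sigma B_t).
With mu = 8/5, sigma = 4/5, x_0 = 5, this gives:
  X_t = 5 * exp((32/25) * t + (4/5) * B_t).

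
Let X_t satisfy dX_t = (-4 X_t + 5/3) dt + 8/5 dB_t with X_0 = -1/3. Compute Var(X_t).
Var(X_t) = 8/25 - 8*exp(-8*t)/25

The variance V(t) = Var(X_t) satisfies V'(t) = 2 a V(t) + c^2 with V(0) = 0 (drift coefficient is linear in X, diffusion is constant). With a = -4, c = 8/5, the solution is
  V(t) = (c^2 / (2 a)) * (exp(2 a t) - 1)
       = ((8/5)^2 / (2*(-4))) * (exp((-8) t) - 1)
       = 8/25 - 8*exp(-8*t)/25.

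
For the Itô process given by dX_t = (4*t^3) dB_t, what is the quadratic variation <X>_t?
<X>_t = 16*t^7/7

For an Itô process dX_t = a(t) dt + b(t) dB_t, the quadratic variation is <X>_t = int_0^t b(s)^2 ds (the drift term does not contribute). Here b(s) = 4*s^3, so
  b(s)^2 = 16*s^6.
Integrating from 0 to t:
  <X>_t = int_0^t (16*s^6) ds = 16*t^7/7.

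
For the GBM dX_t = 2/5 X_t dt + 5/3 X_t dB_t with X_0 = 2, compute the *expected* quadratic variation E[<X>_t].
E[<X>_t] = 500*exp(161*t/45)/161 - 500/161

<X>_t = int_0^t ((5/3) * X_s)^2 ds. Taking expectation inside the integral: E[<X>_t] = (5/3)^2 * int_0^t E[X_s^2] ds. For GBM, E[X_s^2] = x_0^2 * exp((2 mu + sigma^2) s). Integrating:
  E[<X>_t] = (5/3)^2 * 2^2 * (exp((2*(2/5) + (5/3)^2) t) - 1) / (2*(2/5) + (5/3)^2)
           = (5/3)^2 * 2^2 * (exp((161/45) t) - 1) / (161/45) = 500*exp(161*t/45)/161 - 500/161.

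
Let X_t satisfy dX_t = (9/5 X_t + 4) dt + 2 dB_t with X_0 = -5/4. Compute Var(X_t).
Var(X_t) = 10*exp(18*t/5)/9 - 10/9

The variance V(t) = Var(X_t) satisfies V'(t) = 2 a V(t) + c^2 with V(0) = 0 (drift coefficient is linear in X, diffusion is constant). With a = 9/5, c = 2, the solution is
  V(t) = (c^2 / (2 a)) * (exp(2 a t) - 1)
       = (2^2 / (2*(9/5))) * (exp((18/5) t) - 1)
       = 10*exp(18*t/5)/9 - 10/9.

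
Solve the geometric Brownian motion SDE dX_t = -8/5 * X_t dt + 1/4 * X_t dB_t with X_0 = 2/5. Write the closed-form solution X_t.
X_t = 2/5 * exp((-261/160) * t + (1/4) * B_t)

For GBM dX = mu X dt + sigma X dB with X_0 = x_0, apply Itô to Y = log X: dY = (mu - sigma^2/2) dt + sigma dB, so Y_t = log(x_0) + (mu - sigma^2/2) t + sigma B_t and hence X_t = x_0 * exp((mu - sigma^2/2) t + sigma B_t).
With mu = -8/5, sigma = 1/4, x_0 = 2/5, this gives:
  X_t = 2/5 * exp((-261/160) * t + (1/4) * B_t).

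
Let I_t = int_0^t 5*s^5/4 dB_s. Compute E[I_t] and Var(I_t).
E[I_t] = 0; Var(I_t) = 25*t^11/176

The Itô integral of a deterministic integrand f(s) has mean 0 because each increment f(s) * (B_{s+ds} - B_s) has mean 0. By the Itô isometry:
  Var( int_0^t f(s) dB_s ) = E[ (int_0^t f(s) dB_s)^2 ] = int_0^t f(s)^2 ds.
Here f(s) = 5*s^5/4, so f(s)^2 = 25*s^10/16. Integrate:
  int_0^t (25*s^10/16) ds = 25*t^11/176.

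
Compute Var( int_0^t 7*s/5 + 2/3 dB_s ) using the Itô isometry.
Var = t*(147*t^2 + 210*t + 100)/225

The Itô integral of a deterministic integrand f(s) has mean 0 because each increment f(s) * (B_{s+ds} - B_s) has mean 0. By the Itô isometry:
  Var( int_0^t f(s) dB_s ) = E[ (int_0^t f(s) dB_s)^2 ] = int_0^t f(s)^2 ds.
Here f(s) = 7*s/5 + 2/3, so f(s)^2 = (21*s + 10)^2/225. Integrate:
  int_0^t ((21*s + 10)^2/225) ds = t*(147*t^2 + 210*t + 100)/225.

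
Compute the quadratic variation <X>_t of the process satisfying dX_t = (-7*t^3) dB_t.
<X>_t = 7*t^7

For an Itô process dX_t = a(t) dt + b(t) dB_t, the quadratic variation is <X>_t = int_0^t b(s)^2 ds (the drift term does not contribute). Here b(s) = -7*s^3, so
  b(s)^2 = 49*s^6.
Integrating from 0 to t:
  <X>_t = int_0^t (49*s^6) ds = 7*t^7.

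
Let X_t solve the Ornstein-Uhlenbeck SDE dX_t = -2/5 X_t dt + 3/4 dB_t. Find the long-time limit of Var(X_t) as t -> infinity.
lim Var(X_t) = 45/64

The OU SDE dX = -theta X dt + sigma dB admits the integrating factor exp(theta t): d(exp(theta t) X_t) = sigma exp(theta t) dB_t. Integrating from 0 to t gives X_t = x_0 * exp(-theta t) + sigma * int_0^t exp(-theta (t-s)) dB_s for any initial x_0. The Itô integral has variance (by the Itô isometry) sigma^2 * int_0^t exp(-2 theta (t - s)) ds = sigma^2 * (1 - exp(-2 theta t)) / (2 theta), independent of x_0.
With theta = 2/5, sigma = 3/4:
  Var(X_t) = (3/4)^2 * (1 - exp(-2*2/5 t)) / (2 * 2/5) = 45/64 - 45*exp(-4*t/5)/64.
As t -> infinity, exp(-2*2/5 t) -> 0, so the stationary variance is sigma^2 / (2 theta) = 45/64.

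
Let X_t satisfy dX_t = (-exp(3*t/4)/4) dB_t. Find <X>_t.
<X>_t = exp(3*t/2)/24 - 1/24

For an Itô process dX_t = a(t) dt + b(t) dB_t, the quadratic variation is <X>_t = int_0^t b(s)^2 ds (the drift term does not contribute). Here b(s) = -exp(3*s/4)/4, so
  b(s)^2 = exp(3*s/2)/16.
Integrating from 0 to t:
  <X>_t = int_0^t (exp(3*s/2)/16) ds = exp(3*t/2)/24 - 1/24.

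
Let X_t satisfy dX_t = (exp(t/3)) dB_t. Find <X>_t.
<X>_t = 3*exp(2*t/3)/2 - 3/2

For an Itô process dX_t = a(t) dt + b(t) dB_t, the quadratic variation is <X>_t = int_0^t b(s)^2 ds (the drift term does not contribute). Here b(s) = exp(s/3), so
  b(s)^2 = exp(2*s/3).
Integrating from 0 to t:
  <X>_t = int_0^t (exp(2*s/3)) ds = 3*exp(2*t/3)/2 - 3/2.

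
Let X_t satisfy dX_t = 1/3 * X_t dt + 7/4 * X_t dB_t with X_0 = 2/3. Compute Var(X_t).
Var(X_t) = 4*(exp(49*t/16) - 1)*exp(2*t/3)/9

For GBM dX = mu X dt + sigma X dB with X_0 = x_0, apply Itô to Y = log X: dY = (mu - sigma^2/2) dt + sigma dB, so Y_t = log(x_0) + (mu - sigma^2/2) t + sigma B_t and hence X_t = x_0 * exp((mu - sigma^2/2) t + sigma B_t).
With mu = 1/3, sigma = 7/4, x_0 = 2/3, this gives:
  X_t = 2/3 * exp((-115/96) * t + (7/4) * B_t).
Since sigma*B_t ~ Normal(0, sigma^2 t), E[exp(sigma*B_t)] = exp(sigma^2 t / 2); so E[X_t] = x_0 * exp((mu - sigma^2/2) t) * exp(sigma^2 t / 2) = x_0 * exp(mu t) = 2*exp(t/3)/3.
Var(X_t) = E[X_t^2] - (E[X_t])^2 = x_0^2 * exp(2 mu t) * (exp(sigma^2 t) - 1) = 4*(exp(49*t/16) - 1)*exp(2*t/3)/9.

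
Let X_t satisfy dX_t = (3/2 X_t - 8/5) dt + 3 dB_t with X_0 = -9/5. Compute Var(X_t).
Var(X_t) = 3*exp(3*t) - 3

The variance V(t) = Var(X_t) satisfies V'(t) = 2 a V(t) + c^2 with V(0) = 0 (drift coefficient is linear in X, diffusion is constant). With a = 3/2, c = 3, the solution is
  V(t) = (c^2 / (2 a)) * (exp(2 a t) - 1)
       = (3^2 / (2*(3/2))) * (exp(3 t) - 1)
       = 3*exp(3*t) - 3.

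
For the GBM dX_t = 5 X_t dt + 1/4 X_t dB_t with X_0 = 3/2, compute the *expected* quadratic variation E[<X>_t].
E[<X>_t] = 9*exp(161*t/16)/644 - 9/644

<X>_t = int_0^t ((1/4) * X_s)^2 ds. Taking expectation inside the integral: E[<X>_t] = (1/4)^2 * int_0^t E[X_s^2] ds. For GBM, E[X_s^2] = x_0^2 * exp((2 mu + sigma^2) s). Integrating:
  E[<X>_t] = (1/4)^2 * (3/2)^2 * (exp((2*5 + (1/4)^2) t) - 1) / (2*5 + (1/4)^2)
           = (1/4)^2 * (3/2)^2 * (exp((161/16) t) - 1) / (161/16) = 9*exp(161*t/16)/644 - 9/644.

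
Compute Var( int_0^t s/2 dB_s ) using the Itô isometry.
Var = t^3/12

The Itô integral of a deterministic integrand f(s) has mean 0 because each increment f(s) * (B_{s+ds} - B_s) has mean 0. By the Itô isometry:
  Var( int_0^t f(s) dB_s ) = E[ (int_0^t f(s) dB_s)^2 ] = int_0^t f(s)^2 ds.
Here f(s) = s/2, so f(s)^2 = s^2/4. Integrate:
  int_0^t (s^2/4) ds = t^3/12.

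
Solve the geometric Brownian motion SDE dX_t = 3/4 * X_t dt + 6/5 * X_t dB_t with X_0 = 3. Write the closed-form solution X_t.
X_t = 3 * exp((3/100) * t + (6/5) * B_t)

For GBM dX = mu X dt + sigma X dB with X_0 = x_0, apply Itô to Y = log X: dY = (mu - sigma^2/2) dt + sigma dB, so Y_t = log(x_0) + (mu - sigma^2/2) t + sigma B_t and hence X_t = x_0 * exp((mu - sigma^2/2) t + sigma B_t).
With mu = 3/4, sigma = 6/5, x_0 = 3, this gives:
  X_t = 3 * exp((3/100) * t + (6/5) * B_t).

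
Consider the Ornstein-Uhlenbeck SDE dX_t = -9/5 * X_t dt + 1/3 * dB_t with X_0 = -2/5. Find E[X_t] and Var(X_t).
E[X_t] = -2*exp(-9*t/5)/5; Var(X_t) = 5/162 - 5*exp(-18*t/5)/162

The OU SDE dX = -theta X dt + sigma dB admits the integrating factor exp(theta t): d(exp(theta t) X_t) = sigma exp(theta t) dB_t. Integrating from 0 to t:
  X_t = x_0 * exp(-theta t) + sigma * int_0^t exp(-theta (t-s)) dB_s.
The Itô integral has mean 0 and (by the Itô isometry) variance sigma^2 * int_0^t exp(-2 theta (t - s)) ds = sigma^2 * (1 - exp(-2 theta t)) / (2 theta).
With theta = 9/5, sigma = 1/3, x_0 = -2/5:
  E[X_t] = -2/5 * exp(-9/5 t) = -2*exp(-9*t/5)/5
  Var(X_t) = (1/3)^2 * (1 - exp(-2*9/5 t)) / (2 * 9/5) = 5/162 - 5*exp(-18*t/5)/162.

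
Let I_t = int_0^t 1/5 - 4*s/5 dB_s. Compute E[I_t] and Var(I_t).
E[I_t] = 0; Var(I_t) = t*(16*t^2 - 12*t + 3)/75

The Itô integral of a deterministic integrand f(s) has mean 0 because each increment f(s) * (B_{s+ds} - B_s) has mean 0. By the Itô isometry:
  Var( int_0^t f(s) dB_s ) = E[ (int_0^t f(s) dB_s)^2 ] = int_0^t f(s)^2 ds.
Here f(s) = 1/5 - 4*s/5, so f(s)^2 = (4*s - 1)^2/25. Integrate:
  int_0^t ((4*s - 1)^2/25) ds = t*(16*t^2 - 12*t + 3)/75.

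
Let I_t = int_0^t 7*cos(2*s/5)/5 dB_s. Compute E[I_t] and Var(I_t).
E[I_t] = 0; Var(I_t) = 49*t/50 + 49*sin(4*t/5)/40

The Itô integral of a deterministic integrand f(s) has mean 0 because each increment f(s) * (B_{s+ds} - B_s) has mean 0. By the Itô isometry:
  Var( int_0^t f(s) dB_s ) = E[ (int_0^t f(s) dB_s)^2 ] = int_0^t f(s)^2 ds.
Here f(s) = 7*cos(2*s/5)/5, so f(s)^2 = 49*cos(2*s/5)^2/25. Integrate:
  int_0^t (49*cos(2*s/5)^2/25) ds = 49*t/50 + 49*sin(4*t/5)/40.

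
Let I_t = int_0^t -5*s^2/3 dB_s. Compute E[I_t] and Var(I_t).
E[I_t] = 0; Var(I_t) = 5*t^5/9

The Itô integral of a deterministic integrand f(s) has mean 0 because each increment f(s) * (B_{s+ds} - B_s) has mean 0. By the Itô isometry:
  Var( int_0^t f(s) dB_s ) = E[ (int_0^t f(s) dB_s)^2 ] = int_0^t f(s)^2 ds.
Here f(s) = -5*s^2/3, so f(s)^2 = 25*s^4/9. Integrate:
  int_0^t (25*s^4/9) ds = 5*t^5/9.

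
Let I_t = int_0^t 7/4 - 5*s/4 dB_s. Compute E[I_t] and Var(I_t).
E[I_t] = 0; Var(I_t) = t*(25*t^2 - 105*t + 147)/48

The Itô integral of a deterministic integrand f(s) has mean 0 because each increment f(s) * (B_{s+ds} - B_s) has mean 0. By the Itô isometry:
  Var( int_0^t f(s) dB_s ) = E[ (int_0^t f(s) dB_s)^2 ] = int_0^t f(s)^2 ds.
Here f(s) = 7/4 - 5*s/4, so f(s)^2 = (5*s - 7)^2/16. Integrate:
  int_0^t ((5*s - 7)^2/16) ds = t*(25*t^2 - 105*t + 147)/48.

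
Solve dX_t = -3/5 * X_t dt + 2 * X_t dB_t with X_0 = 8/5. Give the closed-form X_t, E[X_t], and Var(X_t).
X_t = 8/5 * exp((-13/5) t + (2) B_t); E[X_t] = 8*exp(-3*t/5)/5; Var(X_t) = (64*exp(4*t) - 64)*exp(-6*t/5)/25

For GBM dX = mu X dt + sigma X dB with X_0 = x_0, apply Itô to Y = log X: dY = (mu - sigma^2/2) dt + sigma dB, so Y_t = log(x_0) + (mu - sigma^2/2) t + sigma B_t and hence X_t = x_0 * exp((mu - sigma^2/2) t + sigma B_t).
With mu = -3/5, sigma = 2, x_0 = 8/5, this gives:
  X_t = 8/5 * exp((-13/5) * t + (2) * B_t).
Since sigma*B_t ~ Normal(0, sigma^2 t), E[exp(sigma*B_t)] = exp(sigma^2 t / 2); so E[X_t] = x_0 * exp((mu - sigma^2/2) t) * exp(sigma^2 t / 2) = x_0 * exp(mu t) = 8*exp(-3*t/5)/5.
Var(X_t) = E[X_t^2] - (E[X_t])^2 = x_0^2 * exp(2 mu t) * (exp(sigma^2 t) - 1) = (64*exp(4*t) - 64)*exp(-6*t/5)/25.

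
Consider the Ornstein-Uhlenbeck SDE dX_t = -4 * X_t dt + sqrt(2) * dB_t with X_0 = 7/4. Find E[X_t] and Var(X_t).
E[X_t] = 7*exp(-4*t)/4; Var(X_t) = 1/4 - exp(-8*t)/4

The OU SDE dX = -theta X dt + sigma dB admits the integrating factor exp(theta t): d(exp(theta t) X_t) = sigma exp(theta t) dB_t. Integrating from 0 to t:
  X_t = x_0 * exp(-theta t) + sigma * int_0^t exp(-theta (t-s)) dB_s.
The Itô integral has mean 0 and (by the Itô isometry) variance sigma^2 * int_0^t exp(-2 theta (t - s)) ds = sigma^2 * (1 - exp(-2 theta t)) / (2 theta).
With theta = 4, sigma = sqrt(2), x_0 = 7/4:
  E[X_t] = 7/4 * exp(-4 t) = 7*exp(-4*t)/4
  Var(X_t) = (sqrt(2))^2 * (1 - exp(-2*4 t)) / (2 * 4) = 1/4 - exp(-8*t)/4.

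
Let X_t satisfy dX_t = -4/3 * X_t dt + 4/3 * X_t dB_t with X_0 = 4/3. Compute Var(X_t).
Var(X_t) = (16*exp(16*t/9) - 16)*exp(-8*t/3)/9

For GBM dX = mu X dt + sigma X dB with X_0 = x_0, apply Itô to Y = log X: dY = (mu - sigma^2/2) dt + sigma dB, so Y_t = log(x_0) + (mu - sigma^2/2) t + sigma B_t and hence X_t = x_0 * exp((mu - sigma^2/2) t + sigma B_t).
With mu = -4/3, sigma = 4/3, x_0 = 4/3, this gives:
  X_t = 4/3 * exp((-20/9) * t + (4/3) * B_t).
Since sigma*B_t ~ Normal(0, sigma^2 t), E[exp(sigma*B_t)] = exp(sigma^2 t / 2); so E[X_t] = x_0 * exp((mu - sigma^2/2) t) * exp(sigma^2 t / 2) = x_0 * exp(mu t) = 4*exp(-4*t/3)/3.
Var(X_t) = E[X_t^2] - (E[X_t])^2 = x_0^2 * exp(2 mu t) * (exp(sigma^2 t) - 1) = (16*exp(16*t/9) - 16)*exp(-8*t/3)/9.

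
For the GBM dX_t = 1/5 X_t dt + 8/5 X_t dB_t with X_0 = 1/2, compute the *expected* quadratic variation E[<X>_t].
E[<X>_t] = 8*exp(74*t/25)/37 - 8/37

<X>_t = int_0^t ((8/5) * X_s)^2 ds. Taking expectation inside the integral: E[<X>_t] = (8/5)^2 * int_0^t E[X_s^2] ds. For GBM, E[X_s^2] = x_0^2 * exp((2 mu + sigma^2) s). Integrating:
  E[<X>_t] = (8/5)^2 * (1/2)^2 * (exp((2*(1/5) + (8/5)^2) t) - 1) / (2*(1/5) + (8/5)^2)
           = (8/5)^2 * (1/2)^2 * (exp((74/25) t) - 1) / (74/25) = 8*exp(74*t/25)/37 - 8/37.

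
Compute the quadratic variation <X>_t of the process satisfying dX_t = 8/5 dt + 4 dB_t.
<X>_t = 16*t

For an Itô process dX_t = a(t) dt + b(t) dB_t, the quadratic variation is <X>_t = int_0^t b(s)^2 ds (the drift term does not contribute). Here b(s) = 4, so
  b(s)^2 = 16.
Integrating from 0 to t:
  <X>_t = int_0^t (16) ds = 16*t.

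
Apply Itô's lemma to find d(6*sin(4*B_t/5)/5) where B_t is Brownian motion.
d(6*sin(4*B_t/5)/5) = (-48*sin(4*B_t/5)/125) dt + (24*cos(4*B_t/5)/25) dB_t

Itô's formula for f(B_t) gives d f(B_t) = f'(B_t) dB_t + (1/2) f''(B_t) dt. Compute derivatives of f(x) = 6*sin(4*x/5)/5:
  f'(x)  = 24*cos(4*x/5)/25
  f''(x) = -96*sin(4*x/5)/125
Substitute x = B_t and multiply the f'' term by 1/2:
  drift     = (1/2) * (-96*sin(4*x/5)/125) evaluated at B_t = -48*sin(4*B_t/5)/125
  diffusion = (24*cos(4*x/5)/25) evaluated at B_t = 24*cos(4*B_t/5)/25
Therefore d(6*sin(4*B_t/5)/5) = (-48*sin(4*B_t/5)/125) dt + (24*cos(4*B_t/5)/25) dB_t.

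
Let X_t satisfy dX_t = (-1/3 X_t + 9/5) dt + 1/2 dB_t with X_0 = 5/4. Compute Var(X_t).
Var(X_t) = 3/8 - 3*exp(-2*t/3)/8

The variance V(t) = Var(X_t) satisfies V'(t) = 2 a V(t) + c^2 with V(0) = 0 (drift coefficient is linear in X, diffusion is constant). With a = -1/3, c = 1/2, the solution is
  V(t) = (c^2 / (2 a)) * (exp(2 a t) - 1)
       = ((1/2)^2 / (2*(-1/3))) * (exp((-2/3) t) - 1)
       = 3/8 - 3*exp(-2*t/3)/8.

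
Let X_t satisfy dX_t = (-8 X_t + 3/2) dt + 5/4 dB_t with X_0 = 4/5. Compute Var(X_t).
Var(X_t) = 25/256 - 25*exp(-16*t)/256

The variance V(t) = Var(X_t) satisfies V'(t) = 2 a V(t) + c^2 with V(0) = 0 (drift coefficient is linear in X, diffusion is constant). With a = -8, c = 5/4, the solution is
  V(t) = (c^2 / (2 a)) * (exp(2 a t) - 1)
       = ((5/4)^2 / (2*(-8))) * (exp((-16) t) - 1)
       = 25/256 - 25*exp(-16*t)/256.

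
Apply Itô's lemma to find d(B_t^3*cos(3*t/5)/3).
d(B_t^3*cos(3*t/5)/3) = (B_t*(-B_t^2*sin(3*t/5)/5 + cos(3*t/5))) dt + (B_t^2*cos(3*t/5)) dB_t

Itô's formula for f(t, x): d f(t, B_t) = (f_t + (1/2) f_xx) dt + f_x dB_t. Compute partials of f(t, x) = x^3*cos(3*t/5)/3:
  f_t(t,x)  = -x^3*sin(3*t/5)/5
  f_x(t,x)  = x^2*cos(3*t/5)
  f_xx(t,x) = 2*x*cos(3*t/5)
Assemble drift = f_t + (1/2) f_xx = x*(-x^2*sin(3*t/5)/5 + cos(3*t/5)) and diffusion = f_x = x^2*cos(3*t/5). Substituting x = B_t:
  d(B_t^3*cos(3*t/5)/3) = (B_t*(-B_t^2*sin(3*t/5)/5 + cos(3*t/5))) dt + (B_t^2*cos(3*t/5)) dB_t.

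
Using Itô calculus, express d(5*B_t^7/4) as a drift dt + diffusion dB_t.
d(5*B_t^7/4) = (105*B_t^5/4) dt + (35*B_t^6/4) dB_t

Itô's formula for f(B_t) gives d f(B_t) = f'(B_t) dB_t + (1/2) f''(B_t) dt. Compute derivatives of f(x) = 5*x^7/4:
  f'(x)  = 35*x^6/4
  f''(x) = 105*x^5/2
Substitute x = B_t and multiply the f'' term by 1/2:
  drift     = (1/2) * (105*x^5/2) evaluated at B_t = 105*B_t^5/4
  diffusion = (35*x^6/4) evaluated at B_t = 35*B_t^6/4
Therefore d(5*B_t^7/4) = (105*B_t^5/4) dt + (35*B_t^6/4) dB_t.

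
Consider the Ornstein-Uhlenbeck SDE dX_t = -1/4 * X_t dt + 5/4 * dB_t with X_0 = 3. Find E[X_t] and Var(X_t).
E[X_t] = 3*exp(-t/4); Var(X_t) = 25/8 - 25*exp(-t/2)/8

The OU SDE dX = -theta X dt + sigma dB admits the integrating factor exp(theta t): d(exp(theta t) X_t) = sigma exp(theta t) dB_t. Integrating from 0 to t:
  X_t = x_0 * exp(-theta t) + sigma * int_0^t exp(-theta (t-s)) dB_s.
The Itô integral has mean 0 and (by the Itô isometry) variance sigma^2 * int_0^t exp(-2 theta (t - s)) ds = sigma^2 * (1 - exp(-2 theta t)) / (2 theta).
With theta = 1/4, sigma = 5/4, x_0 = 3:
  E[X_t] = 3 * exp(-1/4 t) = 3*exp(-t/4)
  Var(X_t) = (5/4)^2 * (1 - exp(-2*1/4 t)) / (2 * 1/4) = 25/8 - 25*exp(-t/2)/8.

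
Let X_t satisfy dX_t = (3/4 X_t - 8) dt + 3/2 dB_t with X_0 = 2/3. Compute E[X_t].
E[X_t] = 32/3 - 10*exp(3*t/4)

Taking expectations and using E[dB_t] = 0, the mean m(t) = E[X_t] satisfies the ODE m'(t) = a m(t) + b with m(0) = x_0. With a = 3/4, b = -8, x_0 = 2/3, the solution is
  m(t) = x_0 * exp(a t) + (b/a) * (exp(a t) - 1)
       = (2/3) * exp((3/4) t) + ((-8)/(3/4)) * (exp((3/4) t) - 1)
       = 32/3 - 10*exp(3*t/4).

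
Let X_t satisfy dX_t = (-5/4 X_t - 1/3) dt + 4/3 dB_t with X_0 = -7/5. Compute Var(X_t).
Var(X_t) = 32/45 - 32*exp(-5*t/2)/45

The variance V(t) = Var(X_t) satisfies V'(t) = 2 a V(t) + c^2 with V(0) = 0 (drift coefficient is linear in X, diffusion is constant). With a = -5/4, c = 4/3, the solution is
  V(t) = (c^2 / (2 a)) * (exp(2 a t) - 1)
       = ((4/3)^2 / (2*(-5/4))) * (exp((-5/2) t) - 1)
       = 32/45 - 32*exp(-5*t/2)/45.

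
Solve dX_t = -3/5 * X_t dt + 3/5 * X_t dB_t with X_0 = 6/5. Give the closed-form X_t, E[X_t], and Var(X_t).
X_t = 6/5 * exp((-39/50) t + (3/5) B_t); E[X_t] = 6*exp(-3*t/5)/5; Var(X_t) = (36*exp(9*t/25) - 36)*exp(-6*t/5)/25

For GBM dX = mu X dt + sigma X dB with X_0 = x_0, apply Itô to Y = log X: dY = (mu - sigma^2/2) dt + sigma dB, so Y_t = log(x_0) + (mu - sigma^2/2) t + sigma B_t and hence X_t = x_0 * exp((mu - sigma^2/2) t + sigma B_t).
With mu = -3/5, sigma = 3/5, x_0 = 6/5, this gives:
  X_t = 6/5 * exp((-39/50) * t + (3/5) * B_t).
Since sigma*B_t ~ Normal(0, sigma^2 t), E[exp(sigma*B_t)] = exp(sigma^2 t / 2); so E[X_t] = x_0 * exp((mu - sigma^2/2) t) * exp(sigma^2 t / 2) = x_0 * exp(mu t) = 6*exp(-3*t/5)/5.
Var(X_t) = E[X_t^2] - (E[X_t])^2 = x_0^2 * exp(2 mu t) * (exp(sigma^2 t) - 1) = (36*exp(9*t/25) - 36)*exp(-6*t/5)/25.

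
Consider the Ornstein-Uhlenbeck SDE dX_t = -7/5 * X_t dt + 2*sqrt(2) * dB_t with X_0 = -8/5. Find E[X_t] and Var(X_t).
E[X_t] = -8*exp(-7*t/5)/5; Var(X_t) = 20/7 - 20*exp(-14*t/5)/7

The OU SDE dX = -theta X dt + sigma dB admits the integrating factor exp(theta t): d(exp(theta t) X_t) = sigma exp(theta t) dB_t. Integrating from 0 to t:
  X_t = x_0 * exp(-theta t) + sigma * int_0^t exp(-theta (t-s)) dB_s.
The Itô integral has mean 0 and (by the Itô isometry) variance sigma^2 * int_0^t exp(-2 theta (t - s)) ds = sigma^2 * (1 - exp(-2 theta t)) / (2 theta).
With theta = 7/5, sigma = 2*sqrt(2), x_0 = -8/5:
  E[X_t] = -8/5 * exp(-7/5 t) = -8*exp(-7*t/5)/5
  Var(X_t) = (2*sqrt(2))^2 * (1 - exp(-2*7/5 t)) / (2 * 7/5) = 20/7 - 20*exp(-14*t/5)/7.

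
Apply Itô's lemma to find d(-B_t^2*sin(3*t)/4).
d(-B_t^2*sin(3*t)/4) = (-3*B_t^2*cos(3*t)/4 - sin(3*t)/4) dt + (-B_t*sin(3*t)/2) dB_t

Itô's formula for f(t, x): d f(t, B_t) = (f_t + (1/2) f_xx) dt + f_x dB_t. Compute partials of f(t, x) = -x^2*sin(3*t)/4:
  f_t(t,x)  = -3*x^2*cos(3*t)/4
  f_x(t,x)  = -x*sin(3*t)/2
  f_xx(t,x) = -sin(3*t)/2
Assemble drift = f_t + (1/2) f_xx = -3*x^2*cos(3*t)/4 - sin(3*t)/4 and diffusion = f_x = -x*sin(3*t)/2. Substituting x = B_t:
  d(-B_t^2*sin(3*t)/4) = (-3*B_t^2*cos(3*t)/4 - sin(3*t)/4) dt + (-B_t*sin(3*t)/2) dB_t.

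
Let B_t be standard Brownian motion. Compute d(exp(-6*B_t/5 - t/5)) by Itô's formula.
d(exp(-6*B_t/5 - t/5)) = (13*exp(-6*B_t/5 - t/5)/25) dt + (-6*exp(-6*B_t/5 - t/5)/5) dB_t

Itô's formula for f(t, x): d f(t, B_t) = (f_t + (1/2) f_xx) dt + f_x dB_t. Compute partials of f(t, x) = exp(-t/5 - 6*x/5):
  f_t(t,x)  = -exp(-t/5 - 6*x/5)/5
  f_x(t,x)  = -6*exp(-t/5 - 6*x/5)/5
  f_xx(t,x) = 36*exp(-t/5 - 6*x/5)/25
Assemble drift = f_t + (1/2) f_xx = 13*exp(-t/5 - 6*x/5)/25 and diffusion = f_x = -6*exp(-t/5 - 6*x/5)/5. Substituting x = B_t:
  d(exp(-6*B_t/5 - t/5)) = (13*exp(-6*B_t/5 - t/5)/25) dt + (-6*exp(-6*B_t/5 - t/5)/5) dB_t.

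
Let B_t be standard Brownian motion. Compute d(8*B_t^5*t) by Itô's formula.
d(8*B_t^5*t) = (8*B_t^3*(B_t^2 + 10*t)) dt + (40*B_t^4*t) dB_t

Itô's formula for f(t, x): d f(t, B_t) = (f_t + (1/2) f_xx) dt + f_x dB_t. Compute partials of f(t, x) = 8*t*x^5:
  f_t(t,x)  = 8*x^5
  f_x(t,x)  = 40*t*x^4
  f_xx(t,x) = 160*t*x^3
Assemble drift = f_t + (1/2) f_xx = 8*x^3*(10*t + x^2) and diffusion = f_x = 40*t*x^4. Substituting x = B_t:
  d(8*B_t^5*t) = (8*B_t^3*(B_t^2 + 10*t)) dt + (40*B_t^4*t) dB_t.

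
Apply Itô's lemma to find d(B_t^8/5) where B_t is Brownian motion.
d(B_t^8/5) = (28*B_t^6/5) dt + (8*B_t^7/5) dB_t

Itô's formula for f(B_t) gives d f(B_t) = f'(B_t) dB_t + (1/2) f''(B_t) dt. Compute derivatives of f(x) = x^8/5:
  f'(x)  = 8*x^7/5
  f''(x) = 56*x^6/5
Substitute x = B_t and multiply the f'' term by 1/2:
  drift     = (1/2) * (56*x^6/5) evaluated at B_t = 28*B_t^6/5
  diffusion = (8*x^7/5) evaluated at B_t = 8*B_t^7/5
Therefore d(B_t^8/5) = (28*B_t^6/5) dt + (8*B_t^7/5) dB_t.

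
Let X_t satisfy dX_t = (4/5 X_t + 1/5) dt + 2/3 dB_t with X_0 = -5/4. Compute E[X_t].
E[X_t] = -exp(4*t/5) - 1/4

Taking expectations and using E[dB_t] = 0, the mean m(t) = E[X_t] satisfies the ODE m'(t) = a m(t) + b with m(0) = x_0. With a = 4/5, b = 1/5, x_0 = -5/4, the solution is
  m(t) = x_0 * exp(a t) + (b/a) * (exp(a t) - 1)
       = (-5/4) * exp((4/5) t) + ((1/5)/(4/5)) * (exp((4/5) t) - 1)
       = -exp(4*t/5) - 1/4.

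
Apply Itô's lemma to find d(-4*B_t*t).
d(-4*B_t*t) = (-4*B_t) dt + (-4*t) dB_t

Itô's formula for f(t, x): d f(t, B_t) = (f_t + (1/2) f_xx) dt + f_x dB_t. Compute partials of f(t, x) = -4*t*x:
  f_t(t,x)  = -4*x
  f_x(t,x)  = -4*t
  f_xx(t,x) = 0
Assemble drift = f_t + (1/2) f_xx = -4*x and diffusion = f_x = -4*t. Substituting x = B_t:
  d(-4*B_t*t) = (-4*B_t) dt + (-4*t) dB_t.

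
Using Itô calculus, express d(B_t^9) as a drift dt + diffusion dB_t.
d(B_t^9) = (36*B_t^7) dt + (9*B_t^8) dB_t

Itô's formula for f(B_t) gives d f(B_t) = f'(B_t) dB_t + (1/2) f''(B_t) dt. Compute derivatives of f(x) = x^9:
  f'(x)  = 9*x^8
  f''(x) = 72*x^7
Substitute x = B_t and multiply the f'' term by 1/2:
  drift     = (1/2) * (72*x^7) evaluated at B_t = 36*B_t^7
  diffusion = (9*x^8) evaluated at B_t = 9*B_t^8
Therefore d(B_t^9) = (36*B_t^7) dt + (9*B_t^8) dB_t.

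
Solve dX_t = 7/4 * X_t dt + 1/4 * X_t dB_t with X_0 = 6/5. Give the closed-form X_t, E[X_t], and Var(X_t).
X_t = 6/5 * exp((55/32) t + (1/4) B_t); E[X_t] = 6*exp(7*t/4)/5; Var(X_t) = 36*(exp(t/16) - 1)*exp(7*t/2)/25

For GBM dX = mu X dt + sigma X dB with X_0 = x_0, apply Itô to Y = log X: dY = (mu - sigma^2/2) dt + sigma dB, so Y_t = log(x_0) + (mu - sigma^2/2) t + sigma B_t and hence X_t = x_0 * exp((mu - sigma^2/2) t + sigma B_t).
With mu = 7/4, sigma = 1/4, x_0 = 6/5, this gives:
  X_t = 6/5 * exp((55/32) * t + (1/4) * B_t).
Since sigma*B_t ~ Normal(0, sigma^2 t), E[exp(sigma*B_t)] = exp(sigma^2 t / 2); so E[X_t] = x_0 * exp((mu - sigma^2/2) t) * exp(sigma^2 t / 2) = x_0 * exp(mu t) = 6*exp(7*t/4)/5.
Var(X_t) = E[X_t^2] - (E[X_t])^2 = x_0^2 * exp(2 mu t) * (exp(sigma^2 t) - 1) = 36*(exp(t/16) - 1)*exp(7*t/2)/25.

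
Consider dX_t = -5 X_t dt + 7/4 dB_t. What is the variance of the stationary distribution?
lim Var(X_t) = 49/160

The OU SDE dX = -theta X dt + sigma dB admits the integrating factor exp(theta t): d(exp(theta t) X_t) = sigma exp(theta t) dB_t. Integrating from 0 to t gives X_t = x_0 * exp(-theta t) + sigma * int_0^t exp(-theta (t-s)) dB_s for any initial x_0. The Itô integral has variance (by the Itô isometry) sigma^2 * int_0^t exp(-2 theta (t - s)) ds = sigma^2 * (1 - exp(-2 theta t)) / (2 theta), independent of x_0.
With theta = 5, sigma = 7/4:
  Var(X_t) = (7/4)^2 * (1 - exp(-2*5 t)) / (2 * 5) = 49/160 - 49*exp(-10*t)/160.
As t -> infinity, exp(-2*5 t) -> 0, so the stationary variance is sigma^2 / (2 theta) = 49/160.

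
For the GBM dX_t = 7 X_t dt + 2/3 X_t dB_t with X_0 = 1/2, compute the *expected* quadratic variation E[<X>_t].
E[<X>_t] = exp(130*t/9)/130 - 1/130

<X>_t = int_0^t ((2/3) * X_s)^2 ds. Taking expectation inside the integral: E[<X>_t] = (2/3)^2 * int_0^t E[X_s^2] ds. For GBM, E[X_s^2] = x_0^2 * exp((2 mu + sigma^2) s). Integrating:
  E[<X>_t] = (2/3)^2 * (1/2)^2 * (exp((2*7 + (2/3)^2) t) - 1) / (2*7 + (2/3)^2)
           = (2/3)^2 * (1/2)^2 * (exp((130/9) t) - 1) / (130/9) = exp(130*t/9)/130 - 1/130.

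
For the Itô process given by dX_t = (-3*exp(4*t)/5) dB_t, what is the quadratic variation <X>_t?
<X>_t = 9*exp(8*t)/200 - 9/200

For an Itô process dX_t = a(t) dt + b(t) dB_t, the quadratic variation is <X>_t = int_0^t b(s)^2 ds (the drift term does not contribute). Here b(s) = -3*exp(4*s)/5, so
  b(s)^2 = 9*exp(8*s)/25.
Integrating from 0 to t:
  <X>_t = int_0^t (9*exp(8*s)/25) ds = 9*exp(8*t)/200 - 9/200.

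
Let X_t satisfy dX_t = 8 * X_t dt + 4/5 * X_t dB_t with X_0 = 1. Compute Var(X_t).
Var(X_t) = exp(416*t/25) - exp(16*t)

For GBM dX = mu X dt + sigma X dB with X_0 = x_0, apply Itô to Y = log X: dY = (mu - sigma^2/2) dt + sigma dB, so Y_t = log(x_0) + (mu - sigma^2/2) t + sigma B_t and hence X_t = x_0 * exp((mu - sigma^2/2) t + sigma B_t).
With mu = 8, sigma = 4/5, x_0 = 1, this gives:
  X_t = 1 * exp((192/25) * t + (4/5) * B_t).
Since sigma*B_t ~ Normal(0, sigma^2 t), E[exp(sigma*B_t)] = exp(sigma^2 t / 2); so E[X_t] = x_0 * exp((mu - sigma^2/2) t) * exp(sigma^2 t / 2) = x_0 * exp(mu t) = exp(8*t).
Var(X_t) = E[X_t^2] - (E[X_t])^2 = x_0^2 * exp(2 mu t) * (exp(sigma^2 t) - 1) = exp(416*t/25) - exp(16*t).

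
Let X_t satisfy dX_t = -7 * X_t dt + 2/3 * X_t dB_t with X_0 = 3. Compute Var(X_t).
Var(X_t) = (9*exp(4*t/9) - 9)*exp(-14*t)

For GBM dX = mu X dt + sigma X dB with X_0 = x_0, apply Itô to Y = log X: dY = (mu - sigma^2/2) dt + sigma dB, so Y_t = log(x_0) + (mu - sigma^2/2) t + sigma B_t and hence X_t = x_0 * exp((mu - sigma^2/2) t + sigma B_t).
With mu = -7, sigma = 2/3, x_0 = 3, this gives:
  X_t = 3 * exp((-65/9) * t + (2/3) * B_t).
Since sigma*B_t ~ Normal(0, sigma^2 t), E[exp(sigma*B_t)] = exp(sigma^2 t / 2); so E[X_t] = x_0 * exp((mu - sigma^2/2) t) * exp(sigma^2 t / 2) = x_0 * exp(mu t) = 3*exp(-7*t).
Var(X_t) = E[X_t^2] - (E[X_t])^2 = x_0^2 * exp(2 mu t) * (exp(sigma^2 t) - 1) = (9*exp(4*t/9) - 9)*exp(-14*t).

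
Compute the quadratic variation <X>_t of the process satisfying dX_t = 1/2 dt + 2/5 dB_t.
<X>_t = 4*t/25

For an Itô process dX_t = a(t) dt + b(t) dB_t, the quadratic variation is <X>_t = int_0^t b(s)^2 ds (the drift term does not contribute). Here b(s) = 2/5, so
  b(s)^2 = 4/25.
Integrating from 0 to t:
  <X>_t = int_0^t (4/25) ds = 4*t/25.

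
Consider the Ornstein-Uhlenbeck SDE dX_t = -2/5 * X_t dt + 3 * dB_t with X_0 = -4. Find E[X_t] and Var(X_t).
E[X_t] = -4*exp(-2*t/5); Var(X_t) = 45/4 - 45*exp(-4*t/5)/4

The OU SDE dX = -theta X dt + sigma dB admits the integrating factor exp(theta t): d(exp(theta t) X_t) = sigma exp(theta t) dB_t. Integrating from 0 to t:
  X_t = x_0 * exp(-theta t) + sigma * int_0^t exp(-theta (t-s)) dB_s.
The Itô integral has mean 0 and (by the Itô isometry) variance sigma^2 * int_0^t exp(-2 theta (t - s)) ds = sigma^2 * (1 - exp(-2 theta t)) / (2 theta).
With theta = 2/5, sigma = 3, x_0 = -4:
  E[X_t] = -4 * exp(-2/5 t) = -4*exp(-2*t/5)
  Var(X_t) = (3)^2 * (1 - exp(-2*2/5 t)) / (2 * 2/5) = 45/4 - 45*exp(-4*t/5)/4.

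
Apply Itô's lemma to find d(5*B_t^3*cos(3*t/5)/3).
d(5*B_t^3*cos(3*t/5)/3) = (B_t*(-B_t^2*sin(3*t/5) + 5*cos(3*t/5))) dt + (5*B_t^2*cos(3*t/5)) dB_t

Itô's formula for f(t, x): d f(t, B_t) = (f_t + (1/2) f_xx) dt + f_x dB_t. Compute partials of f(t, x) = 5*x^3*cos(3*t/5)/3:
  f_t(t,x)  = -x^3*sin(3*t/5)
  f_x(t,x)  = 5*x^2*cos(3*t/5)
  f_xx(t,x) = 10*x*cos(3*t/5)
Assemble drift = f_t + (1/2) f_xx = x*(-x^2*sin(3*t/5) + 5*cos(3*t/5)) and diffusion = f_x = 5*x^2*cos(3*t/5). Substituting x = B_t:
  d(5*B_t^3*cos(3*t/5)/3) = (B_t*(-B_t^2*sin(3*t/5) + 5*cos(3*t/5))) dt + (5*B_t^2*cos(3*t/5)) dB_t.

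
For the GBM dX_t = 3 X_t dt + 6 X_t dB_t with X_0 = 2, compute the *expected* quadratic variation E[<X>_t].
E[<X>_t] = 24*exp(42*t)/7 - 24/7

<X>_t = int_0^t (6 * X_s)^2 ds. Taking expectation inside the integral: E[<X>_t] = 6^2 * int_0^t E[X_s^2] ds. For GBM, E[X_s^2] = x_0^2 * exp((2 mu + sigma^2) s). Integrating:
  E[<X>_t] = 6^2 * 2^2 * (exp((2*3 + 6^2) t) - 1) / (2*3 + 6^2)
           = 6^2 * 2^2 * (exp(42 t) - 1) / 42 = 24*exp(42*t)/7 - 24/7.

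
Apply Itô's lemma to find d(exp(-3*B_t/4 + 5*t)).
d(exp(-3*B_t/4 + 5*t)) = (169*exp(-3*B_t/4 + 5*t)/32) dt + (-3*exp(-3*B_t/4 + 5*t)/4) dB_t

Itô's formula for f(t, x): d f(t, B_t) = (f_t + (1/2) f_xx) dt + f_x dB_t. Compute partials of f(t, x) = exp(5*t - 3*x/4):
  f_t(t,x)  = 5*exp(5*t - 3*x/4)
  f_x(t,x)  = -3*exp(5*t - 3*x/4)/4
  f_xx(t,x) = 9*exp(5*t - 3*x/4)/16
Assemble drift = f_t + (1/2) f_xx = 169*exp(5*t - 3*x/4)/32 and diffusion = f_x = -3*exp(5*t - 3*x/4)/4. Substituting x = B_t:
  d(exp(-3*B_t/4 + 5*t)) = (169*exp(-3*B_t/4 + 5*t)/32) dt + (-3*exp(-3*B_t/4 + 5*t)/4) dB_t.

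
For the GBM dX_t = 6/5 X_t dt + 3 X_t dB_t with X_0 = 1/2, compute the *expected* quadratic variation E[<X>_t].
E[<X>_t] = 15*exp(57*t/5)/76 - 15/76

<X>_t = int_0^t (3 * X_s)^2 ds. Taking expectation inside the integral: E[<X>_t] = 3^2 * int_0^t E[X_s^2] ds. For GBM, E[X_s^2] = x_0^2 * exp((2 mu + sigma^2) s). Integrating:
  E[<X>_t] = 3^2 * (1/2)^2 * (exp((2*(6/5) + 3^2) t) - 1) / (2*(6/5) + 3^2)
           = 3^2 * (1/2)^2 * (exp((57/5) t) - 1) / (57/5) = 15*exp(57*t/5)/76 - 15/76.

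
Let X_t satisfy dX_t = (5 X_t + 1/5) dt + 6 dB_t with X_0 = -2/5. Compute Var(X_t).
Var(X_t) = 18*exp(10*t)/5 - 18/5

The variance V(t) = Var(X_t) satisfies V'(t) = 2 a V(t) + c^2 with V(0) = 0 (drift coefficient is linear in X, diffusion is constant). With a = 5, c = 6, the solution is
  V(t) = (c^2 / (2 a)) * (exp(2 a t) - 1)
       = (6^2 / (2*5)) * (exp(10 t) - 1)
       = 18*exp(10*t)/5 - 18/5.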